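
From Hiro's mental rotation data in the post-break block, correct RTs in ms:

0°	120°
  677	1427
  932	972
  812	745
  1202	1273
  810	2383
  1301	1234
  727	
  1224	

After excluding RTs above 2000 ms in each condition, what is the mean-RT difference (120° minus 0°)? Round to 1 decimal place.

169.6 ms

120°: exclude 2383
M(0°) = 7685/8 = 960.625
M(120°) = 5651/5 = 1130.200
Difference = 1130.200 − 960.625 = 169.575 ms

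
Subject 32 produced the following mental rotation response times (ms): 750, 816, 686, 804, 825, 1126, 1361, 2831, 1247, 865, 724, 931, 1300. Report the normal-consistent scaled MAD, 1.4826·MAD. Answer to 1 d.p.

209.0 ms

Sorted: 686, 724, 750, 804, 816, 825, 865, 931, 1126, 1247, 1300, 1361, 2831 → median = 865
|x − 865| sorted: 0, 40, 49, 61, 66, 115, 141, 179, 261, 382, 435, 496, 1966 → MAD = 141
Robust SD ≈ 1.4826 × 141 = 209.047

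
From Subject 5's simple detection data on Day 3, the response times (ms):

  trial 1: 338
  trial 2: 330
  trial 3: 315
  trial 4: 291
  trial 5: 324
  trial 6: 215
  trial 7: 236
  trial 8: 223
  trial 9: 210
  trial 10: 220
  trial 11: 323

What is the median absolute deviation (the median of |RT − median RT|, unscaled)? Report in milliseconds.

Sorted: 210, 215, 220, 223, 236, 291, 315, 323, 324, 330, 338 → median = 291
|x − 291|: 47, 39, 24, 0, 33, 76, 55, 68, 81, 71, 32
Sorted deviations: 0, 24, 32, 33, 39, 47, 55, 68, 71, 76, 81 → MAD = 47

47 ms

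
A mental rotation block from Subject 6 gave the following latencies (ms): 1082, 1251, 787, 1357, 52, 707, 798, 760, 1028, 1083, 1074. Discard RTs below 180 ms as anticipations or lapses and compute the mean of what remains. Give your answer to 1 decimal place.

Excluded: 52
Retained (n=10): Σ = 9927
Mean = 9927/10 = 992.7000

992.7 ms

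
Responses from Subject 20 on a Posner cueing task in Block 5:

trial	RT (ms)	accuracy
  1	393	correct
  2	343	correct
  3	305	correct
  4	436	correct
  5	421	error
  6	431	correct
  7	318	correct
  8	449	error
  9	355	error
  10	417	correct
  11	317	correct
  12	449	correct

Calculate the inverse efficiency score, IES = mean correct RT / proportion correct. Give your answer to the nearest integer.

Correct trials (n=9): 393, 343, 305, 436, 431, 318, 417, 317, 449
Mean correct RT = 3409/9 = 378.7778 ms
Proportion correct = 9/12
IES = 378.7778 / (9/12) = 505.037 ms

505 ms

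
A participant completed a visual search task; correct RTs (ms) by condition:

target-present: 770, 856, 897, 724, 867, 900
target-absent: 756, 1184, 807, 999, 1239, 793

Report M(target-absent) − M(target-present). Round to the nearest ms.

127 ms

M(target-present) = 5014/6 = 835.667
M(target-absent) = 5778/6 = 963.000
Difference = 963.000 − 835.667 = 127.333 ms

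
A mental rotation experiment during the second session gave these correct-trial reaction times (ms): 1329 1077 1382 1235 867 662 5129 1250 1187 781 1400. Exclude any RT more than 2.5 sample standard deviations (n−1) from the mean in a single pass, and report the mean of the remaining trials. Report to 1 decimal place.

n = 11, ΣRT = 16299, M = 1481.727
Σ(x−M)² = 15248650.18; s = √(15248650.18/10) = 1234.854
Cutoffs: 1481.727 ± 2.5·1234.854 → [-1605.4, 4568.9]
Outside: 5129 → excluded.
Retained (n=10): Σ = 11170, mean = 11170/10 = 1117.000

1117.0 ms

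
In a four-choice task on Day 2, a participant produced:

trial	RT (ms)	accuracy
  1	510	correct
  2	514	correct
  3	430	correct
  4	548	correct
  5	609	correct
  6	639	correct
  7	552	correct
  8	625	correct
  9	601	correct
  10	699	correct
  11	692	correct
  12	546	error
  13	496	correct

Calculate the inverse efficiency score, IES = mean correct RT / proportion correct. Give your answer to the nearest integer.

Correct trials (n=12): 510, 514, 430, 548, 609, 639, 552, 625, 601, 699, 692, 496
Mean correct RT = 6915/12 = 576.2500 ms
Proportion correct = 12/13
IES = 576.2500 / (12/13) = 624.271 ms

624 ms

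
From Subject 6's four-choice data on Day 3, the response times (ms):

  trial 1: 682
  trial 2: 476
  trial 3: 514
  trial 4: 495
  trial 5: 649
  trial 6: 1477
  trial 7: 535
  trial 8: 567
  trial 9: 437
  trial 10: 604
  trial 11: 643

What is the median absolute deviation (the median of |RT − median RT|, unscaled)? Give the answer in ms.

76 ms

Sorted: 437, 476, 495, 514, 535, 567, 604, 643, 649, 682, 1477 → median = 567
|x − 567|: 115, 91, 53, 72, 82, 910, 32, 0, 130, 37, 76
Sorted deviations: 0, 32, 37, 53, 72, 76, 82, 91, 115, 130, 910 → MAD = 76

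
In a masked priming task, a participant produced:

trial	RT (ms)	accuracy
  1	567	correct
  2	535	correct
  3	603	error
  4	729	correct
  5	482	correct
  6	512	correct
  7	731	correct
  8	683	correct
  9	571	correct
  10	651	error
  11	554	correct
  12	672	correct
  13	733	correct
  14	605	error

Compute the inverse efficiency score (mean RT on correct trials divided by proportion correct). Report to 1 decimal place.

783.2 ms

Correct trials (n=11): 567, 535, 729, 482, 512, 731, 683, 571, 554, 672, 733
Mean correct RT = 6769/11 = 615.3636 ms
Proportion correct = 11/14
IES = 615.3636 / (11/14) = 783.190 ms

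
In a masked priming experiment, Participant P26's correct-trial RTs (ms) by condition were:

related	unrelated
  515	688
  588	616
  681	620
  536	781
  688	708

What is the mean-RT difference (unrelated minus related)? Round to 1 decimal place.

81.0 ms

M(related) = 3008/5 = 601.600
M(unrelated) = 3413/5 = 682.600
Difference = 682.600 − 601.600 = 81.000 ms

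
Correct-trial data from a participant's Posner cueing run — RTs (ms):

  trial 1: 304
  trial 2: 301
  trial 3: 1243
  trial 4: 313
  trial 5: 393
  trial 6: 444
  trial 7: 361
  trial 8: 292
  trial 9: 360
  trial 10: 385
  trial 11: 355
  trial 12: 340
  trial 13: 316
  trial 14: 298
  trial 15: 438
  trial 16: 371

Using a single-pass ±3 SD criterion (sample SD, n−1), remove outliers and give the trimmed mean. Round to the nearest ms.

351 ms

n = 16, ΣRT = 6514, M = 407.125
Σ(x−M)² = 778787.75; s = √(778787.75/15) = 227.858
Cutoffs: 407.125 ± 3·227.858 → [-276.4, 1090.7]
Outside: 1243 → excluded.
Retained (n=15): Σ = 5271, mean = 5271/15 = 351.400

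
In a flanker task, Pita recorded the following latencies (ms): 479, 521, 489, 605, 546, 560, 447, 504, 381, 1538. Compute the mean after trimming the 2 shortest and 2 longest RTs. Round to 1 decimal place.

Sorted: 381, 447, 479, 489, 504, 521, 546, 560, 605, 1538
Drop lowest 2 (381, 447) and highest 2 (605, 1538)
Remaining (n=6): Σ = 3099, mean = 3099/6 = 516.500

516.5 ms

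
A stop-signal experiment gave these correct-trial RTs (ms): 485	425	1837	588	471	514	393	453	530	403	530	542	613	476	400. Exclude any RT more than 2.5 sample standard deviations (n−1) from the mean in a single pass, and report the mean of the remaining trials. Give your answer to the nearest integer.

487 ms

n = 15, ΣRT = 8660, M = 577.333
Σ(x−M)² = 1762469.33; s = √(1762469.33/14) = 354.811
Cutoffs: 577.333 ± 2.5·354.811 → [-309.7, 1464.4]
Outside: 1837 → excluded.
Retained (n=14): Σ = 6823, mean = 6823/14 = 487.357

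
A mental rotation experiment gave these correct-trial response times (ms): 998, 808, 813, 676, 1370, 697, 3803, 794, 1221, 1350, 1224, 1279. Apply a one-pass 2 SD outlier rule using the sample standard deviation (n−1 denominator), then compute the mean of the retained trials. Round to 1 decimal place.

1020.9 ms

n = 12, ΣRT = 15033, M = 1252.750
Σ(x−M)² = 7837534.25; s = √(7837534.25/11) = 844.099
Cutoffs: 1252.750 ± 2·844.099 → [-435.4, 2940.9]
Outside: 3803 → excluded.
Retained (n=11): Σ = 11230, mean = 11230/11 = 1020.909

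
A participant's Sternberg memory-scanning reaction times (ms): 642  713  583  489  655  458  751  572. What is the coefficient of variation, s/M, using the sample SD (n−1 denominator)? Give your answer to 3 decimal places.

n = 8, Σ = 4863, M = 607.8750
Σ(x−M)² = 73420.875; s = √(73420.875/7) = 102.4143
CV = 102.4143 / 607.8750 = 0.16848

0.168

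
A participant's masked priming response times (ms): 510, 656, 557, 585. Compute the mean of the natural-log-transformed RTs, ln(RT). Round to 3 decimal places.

6.354

ln(RT): 6.2344, 6.4862, 6.3226, 6.3716
Σ ln(RT) = 25.4147
Mean = 25.4147/4 = 6.35369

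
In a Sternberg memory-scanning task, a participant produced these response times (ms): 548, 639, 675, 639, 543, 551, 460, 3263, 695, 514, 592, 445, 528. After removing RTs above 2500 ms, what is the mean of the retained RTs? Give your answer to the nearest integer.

Excluded: 3263
Retained (n=12): Σ = 6829
Mean = 6829/12 = 569.0833

569 ms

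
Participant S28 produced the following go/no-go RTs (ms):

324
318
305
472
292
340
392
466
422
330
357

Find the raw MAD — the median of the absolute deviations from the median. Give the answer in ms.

35 ms

Sorted: 292, 305, 318, 324, 330, 340, 357, 392, 422, 466, 472 → median = 340
|x − 340|: 16, 22, 35, 132, 48, 0, 52, 126, 82, 10, 17
Sorted deviations: 0, 10, 16, 17, 22, 35, 48, 52, 82, 126, 132 → MAD = 35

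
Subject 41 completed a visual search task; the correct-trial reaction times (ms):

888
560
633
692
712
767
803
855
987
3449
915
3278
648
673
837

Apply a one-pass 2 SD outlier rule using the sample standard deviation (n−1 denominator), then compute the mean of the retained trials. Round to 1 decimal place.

766.9 ms

n = 15, ΣRT = 16697, M = 1113.133
Σ(x−M)² = 11892457.73; s = √(11892457.73/14) = 921.662
Cutoffs: 1113.133 ± 2·921.662 → [-730.2, 2956.5]
Outside: 3278, 3449 → excluded.
Retained (n=13): Σ = 9970, mean = 9970/13 = 766.923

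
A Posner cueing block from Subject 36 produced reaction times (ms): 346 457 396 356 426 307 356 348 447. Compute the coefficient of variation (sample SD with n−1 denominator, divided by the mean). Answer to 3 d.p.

0.135

n = 9, Σ = 3439, M = 382.1111
Σ(x−M)² = 21410.889; s = √(21410.889/8) = 51.7336
CV = 51.7336 / 382.1111 = 0.13539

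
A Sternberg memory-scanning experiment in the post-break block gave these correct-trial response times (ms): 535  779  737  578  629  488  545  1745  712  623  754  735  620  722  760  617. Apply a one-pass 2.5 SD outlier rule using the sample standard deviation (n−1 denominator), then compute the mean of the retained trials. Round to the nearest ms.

656 ms

n = 16, ΣRT = 11579, M = 723.688
Σ(x−M)² = 1234363.44; s = √(1234363.44/15) = 286.864
Cutoffs: 723.688 ± 2.5·286.864 → [6.5, 1440.8]
Outside: 1745 → excluded.
Retained (n=15): Σ = 9834, mean = 9834/15 = 655.600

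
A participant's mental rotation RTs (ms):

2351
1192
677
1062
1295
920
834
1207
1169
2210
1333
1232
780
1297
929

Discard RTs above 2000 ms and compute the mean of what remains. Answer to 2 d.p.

1071.31 ms

Excluded: 2210, 2351
Retained (n=13): Σ = 13927
Mean = 13927/13 = 1071.3077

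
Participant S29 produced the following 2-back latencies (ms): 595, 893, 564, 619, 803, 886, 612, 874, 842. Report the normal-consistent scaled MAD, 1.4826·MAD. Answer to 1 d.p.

133.4 ms

Sorted: 564, 595, 612, 619, 803, 842, 874, 886, 893 → median = 803
|x − 803| sorted: 0, 39, 71, 83, 90, 184, 191, 208, 239 → MAD = 90
Robust SD ≈ 1.4826 × 90 = 133.434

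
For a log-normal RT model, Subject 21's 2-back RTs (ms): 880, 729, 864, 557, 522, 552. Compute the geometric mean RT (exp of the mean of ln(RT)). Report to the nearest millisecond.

ln(RT): 6.7799, 6.5917, 6.7616, 6.3226, 6.2577, 6.3135
Mean ln(RT) = 39.0269/6 = 6.50449
Geometric mean = exp(6.50449) = 668.14 ms

668 ms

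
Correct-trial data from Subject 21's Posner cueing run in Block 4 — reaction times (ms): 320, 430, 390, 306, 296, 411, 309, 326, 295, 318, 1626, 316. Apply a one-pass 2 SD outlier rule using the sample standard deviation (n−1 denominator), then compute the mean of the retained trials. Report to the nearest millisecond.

338 ms

n = 12, ΣRT = 5343, M = 445.250
Σ(x−M)² = 1544240.25; s = √(1544240.25/11) = 374.681
Cutoffs: 445.250 ± 2·374.681 → [-304.1, 1194.6]
Outside: 1626 → excluded.
Retained (n=11): Σ = 3717, mean = 3717/11 = 337.909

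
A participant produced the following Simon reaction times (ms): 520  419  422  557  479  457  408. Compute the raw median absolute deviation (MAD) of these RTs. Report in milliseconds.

38 ms

Sorted: 408, 419, 422, 457, 479, 520, 557 → median = 457
|x − 457|: 63, 38, 35, 100, 22, 0, 49
Sorted deviations: 0, 22, 35, 38, 49, 63, 100 → MAD = 38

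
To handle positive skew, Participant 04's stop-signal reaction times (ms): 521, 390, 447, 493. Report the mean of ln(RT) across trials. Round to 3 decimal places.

6.131

ln(RT): 6.2558, 5.9661, 6.1026, 6.2005
Σ ln(RT) = 24.5250
Mean = 24.5250/4 = 6.13124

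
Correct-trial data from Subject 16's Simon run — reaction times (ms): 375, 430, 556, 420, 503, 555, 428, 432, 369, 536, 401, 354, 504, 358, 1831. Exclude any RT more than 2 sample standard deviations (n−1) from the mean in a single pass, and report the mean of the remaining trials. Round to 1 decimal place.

n = 15, ΣRT = 8052, M = 536.800
Σ(x−M)² = 1863904.40; s = √(1863904.40/14) = 364.878
Cutoffs: 536.800 ± 2·364.878 → [-193.0, 1266.6]
Outside: 1831 → excluded.
Retained (n=14): Σ = 6221, mean = 6221/14 = 444.357

444.4 ms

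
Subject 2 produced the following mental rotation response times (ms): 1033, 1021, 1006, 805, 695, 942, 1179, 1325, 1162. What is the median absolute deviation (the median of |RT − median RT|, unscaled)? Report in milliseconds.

141 ms

Sorted: 695, 805, 942, 1006, 1021, 1033, 1162, 1179, 1325 → median = 1021
|x − 1021|: 12, 0, 15, 216, 326, 79, 158, 304, 141
Sorted deviations: 0, 12, 15, 79, 141, 158, 216, 304, 326 → MAD = 141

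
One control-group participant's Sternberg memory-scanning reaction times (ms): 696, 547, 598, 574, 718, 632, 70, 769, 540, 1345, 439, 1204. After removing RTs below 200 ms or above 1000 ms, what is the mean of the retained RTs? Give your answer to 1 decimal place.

Excluded: 70, 1204, 1345
Retained (n=9): Σ = 5513
Mean = 5513/9 = 612.5556

612.6 ms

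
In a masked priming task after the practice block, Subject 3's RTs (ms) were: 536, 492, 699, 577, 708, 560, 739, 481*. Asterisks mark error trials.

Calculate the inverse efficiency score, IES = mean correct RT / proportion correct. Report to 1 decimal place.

Correct trials (n=7): 536, 492, 699, 577, 708, 560, 739
Mean correct RT = 4311/7 = 615.8571 ms
Proportion correct = 7/8
IES = 615.8571 / (7/8) = 703.837 ms

703.8 ms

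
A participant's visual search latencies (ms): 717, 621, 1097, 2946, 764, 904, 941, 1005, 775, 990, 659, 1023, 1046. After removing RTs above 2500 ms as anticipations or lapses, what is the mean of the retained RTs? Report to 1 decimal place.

878.5 ms

Excluded: 2946
Retained (n=12): Σ = 10542
Mean = 10542/12 = 878.5000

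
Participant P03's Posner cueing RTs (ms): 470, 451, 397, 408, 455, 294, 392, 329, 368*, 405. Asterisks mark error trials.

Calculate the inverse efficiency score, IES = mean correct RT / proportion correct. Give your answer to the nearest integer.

Correct trials (n=9): 470, 451, 397, 408, 455, 294, 392, 329, 405
Mean correct RT = 3601/9 = 400.1111 ms
Proportion correct = 9/10
IES = 400.1111 / (9/10) = 444.568 ms

445 ms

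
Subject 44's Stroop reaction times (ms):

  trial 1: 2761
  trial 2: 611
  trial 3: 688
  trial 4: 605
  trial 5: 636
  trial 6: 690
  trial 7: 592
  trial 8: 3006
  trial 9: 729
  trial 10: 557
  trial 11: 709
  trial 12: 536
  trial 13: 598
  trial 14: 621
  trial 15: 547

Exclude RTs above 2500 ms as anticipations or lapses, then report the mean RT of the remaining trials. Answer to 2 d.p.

Excluded: 2761, 3006
Retained (n=13): Σ = 8119
Mean = 8119/13 = 624.5385

624.54 ms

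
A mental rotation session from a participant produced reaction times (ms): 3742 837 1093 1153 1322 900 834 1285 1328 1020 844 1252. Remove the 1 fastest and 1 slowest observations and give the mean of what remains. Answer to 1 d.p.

Sorted: 834, 837, 844, 900, 1020, 1093, 1153, 1252, 1285, 1322, 1328, 3742
Drop lowest 1 (834) and highest 1 (3742)
Remaining (n=10): Σ = 11034, mean = 11034/10 = 1103.400

1103.4 ms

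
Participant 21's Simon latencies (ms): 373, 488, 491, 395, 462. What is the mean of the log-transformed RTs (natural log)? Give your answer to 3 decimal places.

ln(RT): 5.9216, 6.1903, 6.1964, 5.9789, 6.1356
Σ ln(RT) = 30.4228
Mean = 30.4228/5 = 6.08456

6.085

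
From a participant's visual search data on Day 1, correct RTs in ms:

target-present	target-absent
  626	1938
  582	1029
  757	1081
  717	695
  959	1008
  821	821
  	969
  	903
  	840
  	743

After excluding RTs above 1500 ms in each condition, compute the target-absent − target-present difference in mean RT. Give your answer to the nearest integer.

155 ms

target-absent: exclude 1938
M(target-present) = 4462/6 = 743.667
M(target-absent) = 8089/9 = 898.778
Difference = 898.778 − 743.667 = 155.111 ms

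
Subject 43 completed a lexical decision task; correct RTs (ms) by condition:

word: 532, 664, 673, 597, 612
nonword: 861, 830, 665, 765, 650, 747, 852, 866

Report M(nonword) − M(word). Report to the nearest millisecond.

164 ms

M(word) = 3078/5 = 615.600
M(nonword) = 6236/8 = 779.500
Difference = 779.500 − 615.600 = 163.900 ms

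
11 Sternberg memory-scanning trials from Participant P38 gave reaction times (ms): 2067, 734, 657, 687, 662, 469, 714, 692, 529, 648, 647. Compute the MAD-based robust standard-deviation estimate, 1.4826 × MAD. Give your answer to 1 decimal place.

Sorted: 469, 529, 647, 648, 657, 662, 687, 692, 714, 734, 2067 → median = 662
|x − 662| sorted: 0, 5, 14, 15, 25, 30, 52, 72, 133, 193, 1405 → MAD = 30
Robust SD ≈ 1.4826 × 30 = 44.478

44.5 ms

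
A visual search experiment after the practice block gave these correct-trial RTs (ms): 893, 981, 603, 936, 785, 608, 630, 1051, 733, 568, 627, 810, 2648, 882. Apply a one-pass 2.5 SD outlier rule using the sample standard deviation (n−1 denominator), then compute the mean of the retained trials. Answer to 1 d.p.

n = 14, ΣRT = 12755, M = 911.071
Σ(x−M)² = 3565158.93; s = √(3565158.93/13) = 523.682
Cutoffs: 911.071 ± 2.5·523.682 → [-398.1, 2220.3]
Outside: 2648 → excluded.
Retained (n=13): Σ = 10107, mean = 10107/13 = 777.462

777.5 ms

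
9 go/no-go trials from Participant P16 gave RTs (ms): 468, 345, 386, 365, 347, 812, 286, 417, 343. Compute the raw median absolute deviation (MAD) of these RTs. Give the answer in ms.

Sorted: 286, 343, 345, 347, 365, 386, 417, 468, 812 → median = 365
|x − 365|: 103, 20, 21, 0, 18, 447, 79, 52, 22
Sorted deviations: 0, 18, 20, 21, 22, 52, 79, 103, 447 → MAD = 22

22 ms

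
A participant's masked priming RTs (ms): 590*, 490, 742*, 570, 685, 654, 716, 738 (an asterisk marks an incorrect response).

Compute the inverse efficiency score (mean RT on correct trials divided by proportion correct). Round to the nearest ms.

Correct trials (n=6): 490, 570, 685, 654, 716, 738
Mean correct RT = 3853/6 = 642.1667 ms
Proportion correct = 6/8
IES = 642.1667 / (6/8) = 856.222 ms

856 ms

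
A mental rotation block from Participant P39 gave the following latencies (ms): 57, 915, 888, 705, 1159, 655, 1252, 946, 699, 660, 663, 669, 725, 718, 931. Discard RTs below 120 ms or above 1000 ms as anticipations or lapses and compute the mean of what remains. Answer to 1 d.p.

Excluded: 57, 1159, 1252
Retained (n=12): Σ = 9174
Mean = 9174/12 = 764.5000

764.5 ms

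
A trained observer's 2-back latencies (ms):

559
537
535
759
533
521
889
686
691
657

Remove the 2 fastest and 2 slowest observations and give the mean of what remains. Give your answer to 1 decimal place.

Sorted: 521, 533, 535, 537, 559, 657, 686, 691, 759, 889
Drop lowest 2 (521, 533) and highest 2 (759, 889)
Remaining (n=6): Σ = 3665, mean = 3665/6 = 610.833

610.8 ms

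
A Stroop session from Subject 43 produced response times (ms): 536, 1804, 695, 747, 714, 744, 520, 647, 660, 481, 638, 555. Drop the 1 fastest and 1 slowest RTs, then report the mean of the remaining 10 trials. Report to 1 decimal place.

645.6 ms

Sorted: 481, 520, 536, 555, 638, 647, 660, 695, 714, 744, 747, 1804
Drop lowest 1 (481) and highest 1 (1804)
Remaining (n=10): Σ = 6456, mean = 6456/10 = 645.600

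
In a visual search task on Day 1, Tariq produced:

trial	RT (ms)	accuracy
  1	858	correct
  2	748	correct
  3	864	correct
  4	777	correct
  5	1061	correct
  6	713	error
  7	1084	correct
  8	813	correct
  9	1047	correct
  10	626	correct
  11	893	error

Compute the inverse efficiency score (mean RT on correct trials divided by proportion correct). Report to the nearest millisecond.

Correct trials (n=9): 858, 748, 864, 777, 1061, 1084, 813, 1047, 626
Mean correct RT = 7878/9 = 875.3333 ms
Proportion correct = 9/11
IES = 875.3333 / (9/11) = 1069.852 ms

1070 ms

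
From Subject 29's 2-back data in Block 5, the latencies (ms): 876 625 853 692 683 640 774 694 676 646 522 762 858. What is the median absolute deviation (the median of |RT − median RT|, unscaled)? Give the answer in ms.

Sorted: 522, 625, 640, 646, 676, 683, 692, 694, 762, 774, 853, 858, 876 → median = 692
|x − 692|: 184, 67, 161, 0, 9, 52, 82, 2, 16, 46, 170, 70, 166
Sorted deviations: 0, 2, 9, 16, 46, 52, 67, 70, 82, 161, 166, 170, 184 → MAD = 67

67 ms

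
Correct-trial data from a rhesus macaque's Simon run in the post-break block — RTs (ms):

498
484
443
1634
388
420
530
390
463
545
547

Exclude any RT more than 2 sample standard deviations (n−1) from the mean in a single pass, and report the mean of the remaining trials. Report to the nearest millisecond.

n = 11, ΣRT = 6342, M = 576.545
Σ(x−M)² = 1262560.73; s = √(1262560.73/10) = 355.325
Cutoffs: 576.545 ± 2·355.325 → [-134.1, 1287.2]
Outside: 1634 → excluded.
Retained (n=10): Σ = 4708, mean = 4708/10 = 470.800

471 ms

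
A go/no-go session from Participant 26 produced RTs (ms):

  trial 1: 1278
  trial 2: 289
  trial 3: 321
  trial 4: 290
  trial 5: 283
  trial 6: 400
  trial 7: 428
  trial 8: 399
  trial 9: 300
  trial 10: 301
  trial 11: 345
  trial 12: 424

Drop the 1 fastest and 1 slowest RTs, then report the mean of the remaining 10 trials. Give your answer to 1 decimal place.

349.7 ms

Sorted: 283, 289, 290, 300, 301, 321, 345, 399, 400, 424, 428, 1278
Drop lowest 1 (283) and highest 1 (1278)
Remaining (n=10): Σ = 3497, mean = 3497/10 = 349.700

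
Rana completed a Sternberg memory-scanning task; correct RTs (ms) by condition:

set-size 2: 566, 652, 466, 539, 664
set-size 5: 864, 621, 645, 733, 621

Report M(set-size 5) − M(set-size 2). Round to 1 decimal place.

M(set-size 2) = 2887/5 = 577.400
M(set-size 5) = 3484/5 = 696.800
Difference = 696.800 − 577.400 = 119.400 ms

119.4 ms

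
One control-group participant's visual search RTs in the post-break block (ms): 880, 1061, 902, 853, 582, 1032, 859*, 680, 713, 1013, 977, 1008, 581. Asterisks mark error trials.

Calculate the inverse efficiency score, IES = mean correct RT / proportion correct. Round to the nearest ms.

Correct trials (n=12): 880, 1061, 902, 853, 582, 1032, 680, 713, 1013, 977, 1008, 581
Mean correct RT = 10282/12 = 856.8333 ms
Proportion correct = 12/13
IES = 856.8333 / (12/13) = 928.236 ms

928 ms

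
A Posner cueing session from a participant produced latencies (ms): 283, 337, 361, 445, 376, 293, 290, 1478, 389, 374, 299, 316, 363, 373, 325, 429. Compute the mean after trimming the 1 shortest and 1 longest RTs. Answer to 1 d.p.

Sorted: 283, 290, 293, 299, 316, 325, 337, 361, 363, 373, 374, 376, 389, 429, 445, 1478
Drop lowest 1 (283) and highest 1 (1478)
Remaining (n=14): Σ = 4970, mean = 4970/14 = 355.000

355.0 ms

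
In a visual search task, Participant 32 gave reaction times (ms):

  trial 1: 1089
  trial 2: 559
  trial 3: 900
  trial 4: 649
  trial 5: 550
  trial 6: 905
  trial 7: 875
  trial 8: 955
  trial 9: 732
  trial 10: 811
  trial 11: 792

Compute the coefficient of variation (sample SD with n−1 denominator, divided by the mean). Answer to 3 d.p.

n = 11, Σ = 8817, M = 801.5455
Σ(x−M)² = 282360.727; s = √(282360.727/10) = 168.0359
CV = 168.0359 / 801.5455 = 0.20964

0.210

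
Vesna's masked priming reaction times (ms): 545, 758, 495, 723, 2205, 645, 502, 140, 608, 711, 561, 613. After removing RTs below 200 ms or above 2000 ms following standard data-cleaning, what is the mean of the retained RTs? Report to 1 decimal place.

616.1 ms

Excluded: 140, 2205
Retained (n=10): Σ = 6161
Mean = 6161/10 = 616.1000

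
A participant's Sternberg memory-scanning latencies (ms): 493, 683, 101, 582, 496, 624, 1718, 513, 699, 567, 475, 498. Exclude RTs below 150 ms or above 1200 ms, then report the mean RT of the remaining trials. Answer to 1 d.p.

563.0 ms

Excluded: 101, 1718
Retained (n=10): Σ = 5630
Mean = 5630/10 = 563.0000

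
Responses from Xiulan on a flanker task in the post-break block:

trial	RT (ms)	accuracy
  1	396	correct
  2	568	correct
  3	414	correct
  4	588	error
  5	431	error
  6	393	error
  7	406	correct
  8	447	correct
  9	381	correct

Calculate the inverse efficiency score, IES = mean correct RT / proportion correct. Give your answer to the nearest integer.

Correct trials (n=6): 396, 568, 414, 406, 447, 381
Mean correct RT = 2612/6 = 435.3333 ms
Proportion correct = 6/9
IES = 435.3333 / (6/9) = 653.000 ms

653 ms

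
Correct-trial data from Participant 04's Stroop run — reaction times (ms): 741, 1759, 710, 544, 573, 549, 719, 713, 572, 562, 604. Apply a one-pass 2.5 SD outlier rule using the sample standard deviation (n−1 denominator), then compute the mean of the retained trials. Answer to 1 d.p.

n = 11, ΣRT = 8046, M = 731.455
Σ(x−M)² = 1220818.73; s = √(1220818.73/10) = 349.402
Cutoffs: 731.455 ± 2.5·349.402 → [-142.1, 1605.0]
Outside: 1759 → excluded.
Retained (n=10): Σ = 6287, mean = 6287/10 = 628.700

628.7 ms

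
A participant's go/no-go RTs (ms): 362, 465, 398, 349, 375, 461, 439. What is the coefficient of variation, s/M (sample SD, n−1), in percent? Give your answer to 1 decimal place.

11.8%

n = 7, Σ = 2849, M = 407.0000
Σ(x−M)² = 13798.000; s = √(13798.000/6) = 47.9548
CV = 47.9548 / 407.0000 = 0.11783 = 11.783%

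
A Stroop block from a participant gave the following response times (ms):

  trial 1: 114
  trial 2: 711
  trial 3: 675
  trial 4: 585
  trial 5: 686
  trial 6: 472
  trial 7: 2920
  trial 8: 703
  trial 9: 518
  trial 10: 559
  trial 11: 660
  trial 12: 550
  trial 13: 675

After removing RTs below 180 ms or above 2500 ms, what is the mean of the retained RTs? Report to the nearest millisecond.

618 ms

Excluded: 114, 2920
Retained (n=11): Σ = 6794
Mean = 6794/11 = 617.6364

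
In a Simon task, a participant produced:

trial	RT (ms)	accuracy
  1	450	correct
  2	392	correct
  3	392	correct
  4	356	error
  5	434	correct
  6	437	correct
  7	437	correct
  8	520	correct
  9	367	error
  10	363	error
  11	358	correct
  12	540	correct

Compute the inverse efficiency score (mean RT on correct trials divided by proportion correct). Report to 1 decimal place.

586.7 ms

Correct trials (n=9): 450, 392, 392, 434, 437, 437, 520, 358, 540
Mean correct RT = 3960/9 = 440.0000 ms
Proportion correct = 9/12
IES = 440.0000 / (9/12) = 586.667 ms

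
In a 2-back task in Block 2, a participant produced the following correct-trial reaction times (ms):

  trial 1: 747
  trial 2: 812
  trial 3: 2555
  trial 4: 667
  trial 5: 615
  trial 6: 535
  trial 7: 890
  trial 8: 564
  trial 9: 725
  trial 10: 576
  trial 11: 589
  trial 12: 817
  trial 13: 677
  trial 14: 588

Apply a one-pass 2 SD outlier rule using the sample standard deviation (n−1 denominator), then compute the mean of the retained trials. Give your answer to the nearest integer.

n = 14, ΣRT = 11357, M = 811.214
Σ(x−M)² = 3427836.36; s = √(3427836.36/13) = 513.498
Cutoffs: 811.214 ± 2·513.498 → [-215.8, 1838.2]
Outside: 2555 → excluded.
Retained (n=13): Σ = 8802, mean = 8802/13 = 677.077

677 ms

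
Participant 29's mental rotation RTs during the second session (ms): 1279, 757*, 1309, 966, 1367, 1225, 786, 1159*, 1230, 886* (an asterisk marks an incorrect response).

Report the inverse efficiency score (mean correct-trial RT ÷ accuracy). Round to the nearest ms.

Correct trials (n=7): 1279, 1309, 966, 1367, 1225, 786, 1230
Mean correct RT = 8162/7 = 1166.0000 ms
Proportion correct = 7/10
IES = 1166.0000 / (7/10) = 1665.714 ms

1666 ms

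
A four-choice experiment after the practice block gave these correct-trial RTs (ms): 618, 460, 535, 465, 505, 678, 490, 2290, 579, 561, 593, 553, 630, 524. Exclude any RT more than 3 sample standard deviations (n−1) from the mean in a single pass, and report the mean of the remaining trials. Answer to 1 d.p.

553.2 ms

n = 14, ΣRT = 9481, M = 677.214
Σ(x−M)² = 2853110.36; s = √(2853110.36/13) = 468.476
Cutoffs: 677.214 ± 3·468.476 → [-728.2, 2082.6]
Outside: 2290 → excluded.
Retained (n=13): Σ = 7191, mean = 7191/13 = 553.154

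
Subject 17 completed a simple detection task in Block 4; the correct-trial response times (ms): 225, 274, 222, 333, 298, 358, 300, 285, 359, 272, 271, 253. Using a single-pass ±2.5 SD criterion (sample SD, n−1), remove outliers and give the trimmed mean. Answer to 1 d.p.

n = 12, ΣRT = 3450, M = 287.500
Σ(x−M)² = 22507.00; s = √(22507.00/11) = 45.234
Cutoffs: 287.500 ± 2.5·45.234 → [174.4, 400.6]
No RTs fall outside the cutoffs; all 12 retained. Mean = 3450/12 = 287.500

287.5 ms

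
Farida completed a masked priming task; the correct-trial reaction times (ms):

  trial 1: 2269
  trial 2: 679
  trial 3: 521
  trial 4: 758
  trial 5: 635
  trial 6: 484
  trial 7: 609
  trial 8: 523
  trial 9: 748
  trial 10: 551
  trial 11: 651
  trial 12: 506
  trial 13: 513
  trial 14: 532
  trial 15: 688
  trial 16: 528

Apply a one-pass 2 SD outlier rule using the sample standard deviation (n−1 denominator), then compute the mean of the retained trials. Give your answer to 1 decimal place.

n = 16, ΣRT = 11195, M = 699.688
Σ(x−M)² = 2745559.44; s = √(2745559.44/15) = 427.829
Cutoffs: 699.688 ± 2·427.829 → [-156.0, 1555.3]
Outside: 2269 → excluded.
Retained (n=15): Σ = 8926, mean = 8926/15 = 595.067

595.1 ms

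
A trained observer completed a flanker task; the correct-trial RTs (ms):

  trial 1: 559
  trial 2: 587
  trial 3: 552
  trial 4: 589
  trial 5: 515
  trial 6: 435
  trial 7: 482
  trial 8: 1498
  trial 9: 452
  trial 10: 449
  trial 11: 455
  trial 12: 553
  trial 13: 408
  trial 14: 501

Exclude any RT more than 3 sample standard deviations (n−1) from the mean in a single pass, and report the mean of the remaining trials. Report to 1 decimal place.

502.8 ms

n = 14, ΣRT = 8035, M = 573.929
Σ(x−M)² = 964140.93; s = √(964140.93/13) = 272.332
Cutoffs: 573.929 ± 3·272.332 → [-243.1, 1390.9]
Outside: 1498 → excluded.
Retained (n=13): Σ = 6537, mean = 6537/13 = 502.846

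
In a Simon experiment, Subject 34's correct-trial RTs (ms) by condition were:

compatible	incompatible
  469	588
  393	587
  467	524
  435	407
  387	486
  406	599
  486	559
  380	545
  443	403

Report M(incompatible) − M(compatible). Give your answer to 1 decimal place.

92.4 ms

M(compatible) = 3866/9 = 429.556
M(incompatible) = 4698/9 = 522.000
Difference = 522.000 − 429.556 = 92.444 ms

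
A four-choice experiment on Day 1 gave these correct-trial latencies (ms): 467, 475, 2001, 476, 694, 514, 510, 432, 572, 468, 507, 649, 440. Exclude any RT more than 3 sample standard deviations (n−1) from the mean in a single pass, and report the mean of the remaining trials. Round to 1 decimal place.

517.0 ms

n = 13, ΣRT = 8205, M = 631.154
Σ(x−M)² = 2106287.69; s = √(2106287.69/12) = 418.956
Cutoffs: 631.154 ± 3·418.956 → [-625.7, 1888.0]
Outside: 2001 → excluded.
Retained (n=12): Σ = 6204, mean = 6204/12 = 517.000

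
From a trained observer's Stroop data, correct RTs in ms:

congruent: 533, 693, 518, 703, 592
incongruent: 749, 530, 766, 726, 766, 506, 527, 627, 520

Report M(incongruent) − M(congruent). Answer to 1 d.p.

M(congruent) = 3039/5 = 607.800
M(incongruent) = 5717/9 = 635.222
Difference = 635.222 − 607.800 = 27.422 ms

27.4 ms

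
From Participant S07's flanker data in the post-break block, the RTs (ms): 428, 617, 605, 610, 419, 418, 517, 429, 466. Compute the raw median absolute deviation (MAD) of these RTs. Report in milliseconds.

Sorted: 418, 419, 428, 429, 466, 517, 605, 610, 617 → median = 466
|x − 466|: 38, 151, 139, 144, 47, 48, 51, 37, 0
Sorted deviations: 0, 37, 38, 47, 48, 51, 139, 144, 151 → MAD = 48

48 ms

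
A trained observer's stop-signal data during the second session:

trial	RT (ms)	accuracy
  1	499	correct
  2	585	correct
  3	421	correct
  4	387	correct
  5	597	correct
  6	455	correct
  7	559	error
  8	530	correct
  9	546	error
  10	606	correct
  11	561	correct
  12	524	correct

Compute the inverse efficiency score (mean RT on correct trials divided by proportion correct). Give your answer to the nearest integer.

620 ms

Correct trials (n=10): 499, 585, 421, 387, 597, 455, 530, 606, 561, 524
Mean correct RT = 5165/10 = 516.5000 ms
Proportion correct = 10/12
IES = 516.5000 / (10/12) = 619.800 ms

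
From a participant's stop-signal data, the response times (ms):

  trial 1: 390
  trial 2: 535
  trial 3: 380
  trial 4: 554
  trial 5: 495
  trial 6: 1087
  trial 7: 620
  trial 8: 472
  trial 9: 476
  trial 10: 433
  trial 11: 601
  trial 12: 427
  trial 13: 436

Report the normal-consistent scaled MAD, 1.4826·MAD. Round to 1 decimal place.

Sorted: 380, 390, 427, 433, 436, 472, 476, 495, 535, 554, 601, 620, 1087 → median = 476
|x − 476| sorted: 0, 4, 19, 40, 43, 49, 59, 78, 86, 96, 125, 144, 611 → MAD = 59
Robust SD ≈ 1.4826 × 59 = 87.473

87.5 ms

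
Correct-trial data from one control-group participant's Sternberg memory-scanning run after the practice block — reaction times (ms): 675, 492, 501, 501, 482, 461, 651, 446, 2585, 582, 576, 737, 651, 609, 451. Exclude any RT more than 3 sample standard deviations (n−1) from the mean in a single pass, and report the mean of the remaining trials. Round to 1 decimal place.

558.2 ms

n = 15, ΣRT = 10400, M = 693.333
Σ(x−M)² = 3950563.33; s = √(3950563.33/14) = 531.209
Cutoffs: 693.333 ± 3·531.209 → [-900.3, 2287.0]
Outside: 2585 → excluded.
Retained (n=14): Σ = 7815, mean = 7815/14 = 558.214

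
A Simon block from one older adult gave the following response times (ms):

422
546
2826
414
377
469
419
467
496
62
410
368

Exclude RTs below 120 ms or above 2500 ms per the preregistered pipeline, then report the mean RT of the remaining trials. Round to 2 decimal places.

Excluded: 62, 2826
Retained (n=10): Σ = 4388
Mean = 4388/10 = 438.8000

438.80 ms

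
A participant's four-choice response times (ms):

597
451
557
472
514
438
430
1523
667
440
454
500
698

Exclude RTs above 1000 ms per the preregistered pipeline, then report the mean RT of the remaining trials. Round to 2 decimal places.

518.17 ms

Excluded: 1523
Retained (n=12): Σ = 6218
Mean = 6218/12 = 518.1667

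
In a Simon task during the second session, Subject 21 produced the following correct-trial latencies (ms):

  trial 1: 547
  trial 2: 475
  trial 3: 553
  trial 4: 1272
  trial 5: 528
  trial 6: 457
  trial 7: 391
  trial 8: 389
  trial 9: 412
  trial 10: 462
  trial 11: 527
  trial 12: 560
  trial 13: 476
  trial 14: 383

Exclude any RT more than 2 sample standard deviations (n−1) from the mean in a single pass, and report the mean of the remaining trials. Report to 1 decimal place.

n = 14, ΣRT = 7432, M = 530.857
Σ(x−M)² = 642913.71; s = √(642913.71/13) = 222.385
Cutoffs: 530.857 ± 2·222.385 → [86.1, 975.6]
Outside: 1272 → excluded.
Retained (n=13): Σ = 6160, mean = 6160/13 = 473.846

473.8 ms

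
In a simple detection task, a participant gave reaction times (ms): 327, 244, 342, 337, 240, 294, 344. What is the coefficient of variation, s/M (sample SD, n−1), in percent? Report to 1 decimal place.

15.0%

n = 7, Σ = 2128, M = 304.0000
Σ(x−M)² = 12458.000; s = √(12458.000/6) = 45.5668
CV = 45.5668 / 304.0000 = 0.14989 = 14.989%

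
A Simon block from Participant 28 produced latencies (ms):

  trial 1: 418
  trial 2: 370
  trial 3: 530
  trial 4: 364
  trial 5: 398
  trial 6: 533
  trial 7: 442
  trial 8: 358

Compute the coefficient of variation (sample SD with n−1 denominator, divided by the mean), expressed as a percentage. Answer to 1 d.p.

n = 8, Σ = 3413, M = 426.6250
Σ(x−M)² = 34969.875; s = √(34969.875/7) = 70.6802
CV = 70.6802 / 426.6250 = 0.16567 = 16.567%

16.6%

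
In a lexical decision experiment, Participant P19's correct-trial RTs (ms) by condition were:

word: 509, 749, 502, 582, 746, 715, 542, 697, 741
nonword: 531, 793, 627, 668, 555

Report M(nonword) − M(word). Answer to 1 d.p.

-7.8 ms

M(word) = 5783/9 = 642.556
M(nonword) = 3174/5 = 634.800
Difference = 634.800 − 642.556 = -7.756 ms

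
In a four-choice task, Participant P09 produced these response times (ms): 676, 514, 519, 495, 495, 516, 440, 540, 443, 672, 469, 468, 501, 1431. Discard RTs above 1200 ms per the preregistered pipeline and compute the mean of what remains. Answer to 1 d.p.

519.1 ms

Excluded: 1431
Retained (n=13): Σ = 6748
Mean = 6748/13 = 519.0769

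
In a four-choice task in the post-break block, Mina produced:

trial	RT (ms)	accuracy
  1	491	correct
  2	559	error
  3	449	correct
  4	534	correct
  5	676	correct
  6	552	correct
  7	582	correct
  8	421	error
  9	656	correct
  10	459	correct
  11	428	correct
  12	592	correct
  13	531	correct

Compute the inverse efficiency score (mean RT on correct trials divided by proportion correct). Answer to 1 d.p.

639.3 ms

Correct trials (n=11): 491, 449, 534, 676, 552, 582, 656, 459, 428, 592, 531
Mean correct RT = 5950/11 = 540.9091 ms
Proportion correct = 11/13
IES = 540.9091 / (11/13) = 639.256 ms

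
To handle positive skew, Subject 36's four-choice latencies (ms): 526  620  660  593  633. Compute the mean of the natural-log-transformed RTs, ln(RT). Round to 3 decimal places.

6.405

ln(RT): 6.2653, 6.4297, 6.4922, 6.3852, 6.4505
Σ ln(RT) = 32.0229
Mean = 32.0229/5 = 6.40459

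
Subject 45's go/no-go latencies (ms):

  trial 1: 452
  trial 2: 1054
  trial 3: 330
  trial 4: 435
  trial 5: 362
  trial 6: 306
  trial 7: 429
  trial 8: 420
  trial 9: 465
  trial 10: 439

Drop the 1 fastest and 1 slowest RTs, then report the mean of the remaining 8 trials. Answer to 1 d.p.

Sorted: 306, 330, 362, 420, 429, 435, 439, 452, 465, 1054
Drop lowest 1 (306) and highest 1 (1054)
Remaining (n=8): Σ = 3332, mean = 3332/8 = 416.500

416.5 ms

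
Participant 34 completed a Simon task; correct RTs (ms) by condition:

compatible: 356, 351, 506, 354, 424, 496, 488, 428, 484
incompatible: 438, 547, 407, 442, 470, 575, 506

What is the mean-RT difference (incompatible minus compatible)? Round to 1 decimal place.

M(compatible) = 3887/9 = 431.889
M(incompatible) = 3385/7 = 483.571
Difference = 483.571 − 431.889 = 51.683 ms

51.7 ms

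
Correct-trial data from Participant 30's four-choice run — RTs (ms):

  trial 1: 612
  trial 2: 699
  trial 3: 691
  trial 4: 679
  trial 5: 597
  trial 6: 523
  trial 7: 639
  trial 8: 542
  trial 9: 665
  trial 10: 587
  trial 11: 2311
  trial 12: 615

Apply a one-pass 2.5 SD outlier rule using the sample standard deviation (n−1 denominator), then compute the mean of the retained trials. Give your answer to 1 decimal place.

n = 12, ΣRT = 9160, M = 763.333
Σ(x−M)² = 2647296.67; s = √(2647296.67/11) = 490.574
Cutoffs: 763.333 ± 2.5·490.574 → [-463.1, 1989.8]
Outside: 2311 → excluded.
Retained (n=11): Σ = 6849, mean = 6849/11 = 622.636

622.6 ms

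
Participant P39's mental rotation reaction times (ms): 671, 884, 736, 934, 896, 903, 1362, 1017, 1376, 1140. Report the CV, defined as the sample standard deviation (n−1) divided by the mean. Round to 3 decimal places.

n = 10, Σ = 9919, M = 991.9000
Σ(x−M)² = 507626.900; s = √(507626.900/9) = 237.4931
CV = 237.4931 / 991.9000 = 0.23943

0.239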